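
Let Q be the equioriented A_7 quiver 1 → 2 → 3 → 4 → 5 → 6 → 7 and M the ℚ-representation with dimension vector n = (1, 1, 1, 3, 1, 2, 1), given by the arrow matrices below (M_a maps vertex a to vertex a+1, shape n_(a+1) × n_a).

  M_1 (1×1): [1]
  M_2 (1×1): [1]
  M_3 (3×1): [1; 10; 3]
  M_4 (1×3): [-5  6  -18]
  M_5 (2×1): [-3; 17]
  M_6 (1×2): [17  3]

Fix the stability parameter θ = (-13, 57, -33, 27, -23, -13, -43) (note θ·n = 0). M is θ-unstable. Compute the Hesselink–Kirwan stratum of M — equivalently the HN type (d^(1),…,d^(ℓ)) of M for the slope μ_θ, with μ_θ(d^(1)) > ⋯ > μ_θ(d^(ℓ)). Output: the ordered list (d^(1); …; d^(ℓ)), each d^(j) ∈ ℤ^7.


Interval decomposition of M: I[1,6], I[4,4]^2, I[6,7].
HN type (ℓ=4): μ^(1)=27; μ^(2)=3; μ^(3)=-13; μ^(4)=-28

((0, 0, 0, 2, 0, 0, 0); (0, 1, 1, 1, 1, 1, 0); (1, 0, 0, 0, 0, 0, 0); (0, 0, 0, 0, 0, 1, 1))


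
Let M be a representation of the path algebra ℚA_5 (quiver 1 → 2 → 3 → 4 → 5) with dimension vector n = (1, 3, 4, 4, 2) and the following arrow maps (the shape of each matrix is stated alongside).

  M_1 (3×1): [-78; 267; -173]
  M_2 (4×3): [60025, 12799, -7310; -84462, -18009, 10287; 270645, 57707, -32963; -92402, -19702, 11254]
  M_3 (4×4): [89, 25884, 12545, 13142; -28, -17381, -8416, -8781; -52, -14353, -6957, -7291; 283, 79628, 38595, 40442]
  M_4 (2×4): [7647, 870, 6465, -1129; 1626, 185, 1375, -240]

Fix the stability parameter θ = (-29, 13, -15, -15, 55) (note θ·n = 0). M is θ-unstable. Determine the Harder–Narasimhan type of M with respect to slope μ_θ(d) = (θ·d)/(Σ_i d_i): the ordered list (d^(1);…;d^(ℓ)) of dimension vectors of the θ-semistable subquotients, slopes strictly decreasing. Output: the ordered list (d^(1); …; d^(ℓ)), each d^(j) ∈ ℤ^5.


Barcode: M ≅ I[1,4], I[2,5]^2, I[3,3], I[4,4]. HN layers by μ_θ (4 steps, strictly decreasing):
  μ^(1)=55; μ^(2)=-17/3; μ^(3)=-15; μ^(4)=-29

((0, 0, 0, 0, 2); (0, 3, 3, 3, 0); (0, 0, 1, 1, 0); (1, 0, 0, 0, 0))


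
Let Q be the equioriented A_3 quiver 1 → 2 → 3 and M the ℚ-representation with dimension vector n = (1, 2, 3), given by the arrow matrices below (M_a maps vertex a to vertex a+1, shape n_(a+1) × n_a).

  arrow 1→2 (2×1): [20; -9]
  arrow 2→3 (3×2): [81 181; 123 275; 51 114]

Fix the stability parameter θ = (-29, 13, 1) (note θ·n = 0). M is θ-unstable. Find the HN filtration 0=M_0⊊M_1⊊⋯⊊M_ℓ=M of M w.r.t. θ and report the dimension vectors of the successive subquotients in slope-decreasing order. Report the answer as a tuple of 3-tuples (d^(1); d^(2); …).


Via rank(M_{q-1}∘⋯∘M_p): M ≅ I[1,3], I[2,3], I[3,3].
μ_θ-semistable layers: μ^(1)=7; μ^(2)=1; μ^(3)=-29

((0, 2, 2); (0, 0, 1); (1, 0, 0))


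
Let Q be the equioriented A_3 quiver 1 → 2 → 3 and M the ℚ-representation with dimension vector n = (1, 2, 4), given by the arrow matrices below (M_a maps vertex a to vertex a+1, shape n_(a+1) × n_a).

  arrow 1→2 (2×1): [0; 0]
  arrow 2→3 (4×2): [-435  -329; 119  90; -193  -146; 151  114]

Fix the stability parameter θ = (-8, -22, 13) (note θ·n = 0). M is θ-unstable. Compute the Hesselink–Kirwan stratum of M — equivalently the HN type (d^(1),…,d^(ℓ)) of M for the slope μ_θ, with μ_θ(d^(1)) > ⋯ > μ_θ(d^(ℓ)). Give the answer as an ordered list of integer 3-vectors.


Barcode: M ≅ I[1,1], I[2,3]^2, I[3,3]^2. HN layers by μ_θ (3 steps, strictly decreasing):
  μ^(1)=13; μ^(2)=-8; μ^(3)=-22

((0, 0, 4); (1, 0, 0); (0, 2, 0))


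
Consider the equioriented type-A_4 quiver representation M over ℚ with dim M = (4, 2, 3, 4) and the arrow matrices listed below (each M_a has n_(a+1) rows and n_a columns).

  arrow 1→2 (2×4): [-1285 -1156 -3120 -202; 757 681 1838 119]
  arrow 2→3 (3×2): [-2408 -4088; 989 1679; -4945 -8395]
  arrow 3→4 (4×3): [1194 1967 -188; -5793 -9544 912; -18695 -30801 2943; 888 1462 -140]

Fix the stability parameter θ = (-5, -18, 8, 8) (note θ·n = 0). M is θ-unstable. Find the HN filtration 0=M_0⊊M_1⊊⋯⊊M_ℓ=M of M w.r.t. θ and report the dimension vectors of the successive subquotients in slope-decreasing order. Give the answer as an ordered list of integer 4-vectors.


Via rank(M_{q-1}∘⋯∘M_p): M ≅ I[1,1]^2, I[1,2], I[1,4], I[3,4]^2, I[4,4].
μ_θ-semistable layers: μ^(1)=8; μ^(2)=-5; μ^(3)=-23/2

((0, 0, 3, 4); (2, 0, 0, 0); (2, 2, 0, 0))


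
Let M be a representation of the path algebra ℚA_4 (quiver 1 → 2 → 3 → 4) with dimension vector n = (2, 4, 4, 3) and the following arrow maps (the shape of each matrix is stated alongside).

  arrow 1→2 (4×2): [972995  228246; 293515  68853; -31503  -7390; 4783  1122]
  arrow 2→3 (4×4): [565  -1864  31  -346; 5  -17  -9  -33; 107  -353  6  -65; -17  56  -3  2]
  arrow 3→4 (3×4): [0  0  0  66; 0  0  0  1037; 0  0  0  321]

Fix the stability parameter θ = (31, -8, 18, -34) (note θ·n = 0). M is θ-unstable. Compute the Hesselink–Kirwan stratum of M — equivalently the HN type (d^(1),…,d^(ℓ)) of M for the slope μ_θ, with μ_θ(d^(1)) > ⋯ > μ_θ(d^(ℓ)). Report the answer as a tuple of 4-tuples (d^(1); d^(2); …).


Via rank(M_{q-1}∘⋯∘M_p): M ≅ I[1,3]^2, I[2,2], I[2,4], I[3,3], I[4,4]^2.
μ_θ-semistable layers: μ^(1)=18; μ^(2)=23/2; μ^(3)=-8; μ^(4)=-34

((0, 0, 3, 0); (2, 2, 0, 0); (0, 2, 1, 1); (0, 0, 0, 2))


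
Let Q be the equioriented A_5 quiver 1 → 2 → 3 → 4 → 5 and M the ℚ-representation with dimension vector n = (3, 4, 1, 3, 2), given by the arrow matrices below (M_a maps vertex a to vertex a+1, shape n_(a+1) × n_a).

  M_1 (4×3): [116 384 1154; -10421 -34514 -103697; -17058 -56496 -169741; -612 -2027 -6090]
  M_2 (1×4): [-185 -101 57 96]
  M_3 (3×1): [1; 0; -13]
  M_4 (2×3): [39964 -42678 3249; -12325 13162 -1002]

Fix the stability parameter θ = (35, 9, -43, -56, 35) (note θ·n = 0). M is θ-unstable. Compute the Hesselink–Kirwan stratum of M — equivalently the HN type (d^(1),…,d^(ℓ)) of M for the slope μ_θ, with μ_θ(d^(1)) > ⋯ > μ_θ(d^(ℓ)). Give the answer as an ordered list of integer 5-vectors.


Via rank(M_{q-1}∘⋯∘M_p): M ≅ I[1,2]^2, I[1,5], I[2,2], I[4,4], I[4,5].
μ_θ-semistable layers: μ^(1)=35; μ^(2)=22; μ^(3)=9; μ^(4)=-55/4; μ^(5)=-56

((0, 0, 0, 0, 2); (2, 2, 0, 0, 0); (0, 1, 0, 0, 0); (1, 1, 1, 1, 0); (0, 0, 0, 2, 0))


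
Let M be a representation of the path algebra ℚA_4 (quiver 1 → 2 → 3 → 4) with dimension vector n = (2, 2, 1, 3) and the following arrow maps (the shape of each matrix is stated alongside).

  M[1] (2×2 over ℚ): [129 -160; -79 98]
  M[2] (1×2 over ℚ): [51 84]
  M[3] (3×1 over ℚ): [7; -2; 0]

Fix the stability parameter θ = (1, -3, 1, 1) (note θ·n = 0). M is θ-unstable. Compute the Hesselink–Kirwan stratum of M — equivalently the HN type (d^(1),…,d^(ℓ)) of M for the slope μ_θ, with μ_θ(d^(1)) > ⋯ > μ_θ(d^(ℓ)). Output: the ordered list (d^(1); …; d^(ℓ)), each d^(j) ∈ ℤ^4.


Via rank(M_{q-1}∘⋯∘M_p): M ≅ I[1,2], I[1,4], I[4,4]^2.
μ_θ-semistable layers: μ^(1)=1; μ^(2)=-1

((0, 0, 1, 3); (2, 2, 0, 0))


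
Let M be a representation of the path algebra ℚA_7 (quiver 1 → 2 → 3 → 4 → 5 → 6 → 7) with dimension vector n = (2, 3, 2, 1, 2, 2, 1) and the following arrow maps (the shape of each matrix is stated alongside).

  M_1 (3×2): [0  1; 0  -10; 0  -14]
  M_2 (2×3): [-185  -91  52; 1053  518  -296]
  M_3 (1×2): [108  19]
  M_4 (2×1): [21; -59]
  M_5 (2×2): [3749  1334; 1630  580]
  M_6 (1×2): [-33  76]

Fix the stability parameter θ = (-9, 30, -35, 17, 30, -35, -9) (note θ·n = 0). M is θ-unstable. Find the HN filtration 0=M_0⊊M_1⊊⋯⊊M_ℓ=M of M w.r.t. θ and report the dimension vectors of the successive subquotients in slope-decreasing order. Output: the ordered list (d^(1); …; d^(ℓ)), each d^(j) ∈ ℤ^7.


Interval decomposition of M: I[1,1], I[1,7], I[2,2], I[2,3], I[5,5], I[6,6].
HN type (ℓ=5): μ^(1)=30; μ^(2)=3/4; μ^(3)=-5/2; μ^(4)=-9; μ^(5)=-35

((0, 1, 0, 0, 1, 0, 0); (0, 0, 0, 1, 1, 1, 1); (0, 2, 2, 0, 0, 0, 0); (2, 0, 0, 0, 0, 0, 0); (0, 0, 0, 0, 0, 1, 0))


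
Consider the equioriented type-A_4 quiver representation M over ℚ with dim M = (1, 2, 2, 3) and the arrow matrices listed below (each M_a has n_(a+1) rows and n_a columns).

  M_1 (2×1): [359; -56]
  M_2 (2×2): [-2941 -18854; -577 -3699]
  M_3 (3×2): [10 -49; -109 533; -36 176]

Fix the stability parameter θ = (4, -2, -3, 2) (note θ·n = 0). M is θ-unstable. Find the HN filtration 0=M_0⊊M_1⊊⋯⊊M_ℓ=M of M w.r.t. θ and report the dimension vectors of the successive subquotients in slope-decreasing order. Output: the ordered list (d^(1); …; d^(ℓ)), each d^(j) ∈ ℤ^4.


Barcode: M ≅ I[1,4], I[2,4], I[4,4]. HN layers by μ_θ (3 steps, strictly decreasing):
  μ^(1)=2; μ^(2)=-1/3; μ^(3)=-5/2

((0, 0, 0, 3); (1, 1, 1, 0); (0, 1, 1, 0))


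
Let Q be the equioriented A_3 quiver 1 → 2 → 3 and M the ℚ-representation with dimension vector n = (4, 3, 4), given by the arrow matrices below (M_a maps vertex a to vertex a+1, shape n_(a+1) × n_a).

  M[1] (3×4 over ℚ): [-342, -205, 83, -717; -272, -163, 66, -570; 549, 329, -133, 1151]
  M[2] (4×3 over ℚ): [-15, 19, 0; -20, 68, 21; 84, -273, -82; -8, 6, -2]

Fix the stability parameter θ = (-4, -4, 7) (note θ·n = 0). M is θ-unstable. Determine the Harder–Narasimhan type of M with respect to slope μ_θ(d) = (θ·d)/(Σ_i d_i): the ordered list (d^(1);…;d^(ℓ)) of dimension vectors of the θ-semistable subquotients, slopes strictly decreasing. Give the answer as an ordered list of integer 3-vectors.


Interval decomposition of M: I[1,1], I[1,3]^3, I[3,3].
HN type (ℓ=2): μ^(1)=7; μ^(2)=-4

((0, 0, 4); (4, 3, 0))


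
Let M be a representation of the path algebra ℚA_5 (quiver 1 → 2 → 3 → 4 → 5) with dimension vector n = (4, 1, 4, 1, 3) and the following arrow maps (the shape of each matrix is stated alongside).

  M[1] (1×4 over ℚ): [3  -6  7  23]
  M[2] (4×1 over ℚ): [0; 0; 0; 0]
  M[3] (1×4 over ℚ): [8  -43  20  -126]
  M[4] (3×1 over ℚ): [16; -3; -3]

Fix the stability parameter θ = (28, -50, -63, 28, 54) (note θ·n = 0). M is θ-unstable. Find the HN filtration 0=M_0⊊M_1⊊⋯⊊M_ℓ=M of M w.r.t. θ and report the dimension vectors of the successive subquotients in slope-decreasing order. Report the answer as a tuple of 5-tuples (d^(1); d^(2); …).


Barcode: M ≅ I[1,1]^3, I[1,2], I[3,3]^3, I[3,5], I[5,5]^2. HN layers by μ_θ (4 steps, strictly decreasing):
  μ^(1)=54; μ^(2)=28; μ^(3)=-11; μ^(4)=-63

((0, 0, 0, 0, 3); (3, 0, 0, 1, 0); (1, 1, 0, 0, 0); (0, 0, 4, 0, 0))


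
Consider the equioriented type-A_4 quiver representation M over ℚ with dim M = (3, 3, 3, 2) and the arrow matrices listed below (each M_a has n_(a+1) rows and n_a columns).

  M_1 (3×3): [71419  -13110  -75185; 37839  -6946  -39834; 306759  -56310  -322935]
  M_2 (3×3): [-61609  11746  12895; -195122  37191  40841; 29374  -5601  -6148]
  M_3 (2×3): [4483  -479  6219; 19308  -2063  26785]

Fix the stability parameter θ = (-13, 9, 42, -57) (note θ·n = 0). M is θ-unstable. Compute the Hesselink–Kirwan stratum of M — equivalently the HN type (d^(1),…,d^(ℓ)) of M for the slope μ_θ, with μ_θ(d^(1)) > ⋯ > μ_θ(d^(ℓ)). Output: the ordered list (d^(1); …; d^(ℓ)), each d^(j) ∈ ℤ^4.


Barcode: M ≅ I[1,1], I[1,4]^2, I[2,3]. HN layers by μ_θ (4 steps, strictly decreasing):
  μ^(1)=42; μ^(2)=9; μ^(3)=-2; μ^(4)=-13

((0, 0, 1, 0); (0, 1, 0, 0); (0, 2, 2, 2); (3, 0, 0, 0))


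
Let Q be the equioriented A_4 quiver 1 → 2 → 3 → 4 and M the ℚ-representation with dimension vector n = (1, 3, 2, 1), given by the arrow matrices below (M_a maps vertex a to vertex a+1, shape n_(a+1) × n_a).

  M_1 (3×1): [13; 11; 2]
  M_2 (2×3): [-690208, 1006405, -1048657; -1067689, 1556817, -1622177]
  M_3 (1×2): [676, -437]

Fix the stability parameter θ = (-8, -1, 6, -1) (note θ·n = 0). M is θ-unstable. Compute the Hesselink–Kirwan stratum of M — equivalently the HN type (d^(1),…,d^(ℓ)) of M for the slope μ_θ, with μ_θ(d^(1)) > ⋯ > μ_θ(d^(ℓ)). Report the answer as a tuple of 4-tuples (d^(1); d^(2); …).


Barcode: M ≅ I[1,3], I[2,2], I[2,4]. HN layers by μ_θ (4 steps, strictly decreasing):
  μ^(1)=6; μ^(2)=5/2; μ^(3)=-1; μ^(4)=-8

((0, 0, 1, 0); (0, 0, 1, 1); (0, 3, 0, 0); (1, 0, 0, 0))


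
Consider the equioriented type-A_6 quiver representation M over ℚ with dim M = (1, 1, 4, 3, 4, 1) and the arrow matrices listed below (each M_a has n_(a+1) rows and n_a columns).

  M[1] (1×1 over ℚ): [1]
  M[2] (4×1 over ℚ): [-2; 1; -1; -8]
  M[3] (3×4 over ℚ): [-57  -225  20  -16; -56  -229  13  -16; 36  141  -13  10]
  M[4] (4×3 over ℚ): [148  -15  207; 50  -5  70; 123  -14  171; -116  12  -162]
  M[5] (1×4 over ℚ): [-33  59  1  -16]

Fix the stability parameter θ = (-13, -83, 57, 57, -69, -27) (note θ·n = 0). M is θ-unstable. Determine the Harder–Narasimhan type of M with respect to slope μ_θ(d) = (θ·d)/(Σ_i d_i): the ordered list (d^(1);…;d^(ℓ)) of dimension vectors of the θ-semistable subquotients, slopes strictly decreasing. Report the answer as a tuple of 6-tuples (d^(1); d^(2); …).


Via rank(M_{q-1}∘⋯∘M_p): M ≅ I[1,6], I[3,3], I[3,5]^2, I[5,5].
μ_θ-semistable layers: μ^(1)=57; μ^(2)=15; μ^(3)=9/2; μ^(4)=-48; μ^(5)=-69

((0, 0, 1, 0, 0, 0); (0, 0, 2, 2, 2, 0); (0, 0, 1, 1, 1, 1); (1, 1, 0, 0, 0, 0); (0, 0, 0, 0, 1, 0))


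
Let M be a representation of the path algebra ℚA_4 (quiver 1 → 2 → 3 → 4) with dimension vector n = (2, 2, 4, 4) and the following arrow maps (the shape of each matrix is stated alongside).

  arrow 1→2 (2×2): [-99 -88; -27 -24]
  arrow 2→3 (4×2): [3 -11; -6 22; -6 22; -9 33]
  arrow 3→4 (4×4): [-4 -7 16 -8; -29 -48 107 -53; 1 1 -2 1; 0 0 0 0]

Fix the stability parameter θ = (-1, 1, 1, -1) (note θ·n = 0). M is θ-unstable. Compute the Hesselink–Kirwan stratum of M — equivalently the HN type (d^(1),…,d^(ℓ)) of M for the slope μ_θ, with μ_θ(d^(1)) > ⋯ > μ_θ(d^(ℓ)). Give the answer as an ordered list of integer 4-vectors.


Interval decomposition of M: I[1,1], I[1,2], I[2,4], I[3,3], I[3,4]^2, I[4,4].
HN type (ℓ=4): μ^(1)=1; μ^(2)=1/3; μ^(3)=0; μ^(4)=-1

((0, 1, 1, 0); (0, 1, 1, 1); (0, 0, 2, 2); (2, 0, 0, 1))


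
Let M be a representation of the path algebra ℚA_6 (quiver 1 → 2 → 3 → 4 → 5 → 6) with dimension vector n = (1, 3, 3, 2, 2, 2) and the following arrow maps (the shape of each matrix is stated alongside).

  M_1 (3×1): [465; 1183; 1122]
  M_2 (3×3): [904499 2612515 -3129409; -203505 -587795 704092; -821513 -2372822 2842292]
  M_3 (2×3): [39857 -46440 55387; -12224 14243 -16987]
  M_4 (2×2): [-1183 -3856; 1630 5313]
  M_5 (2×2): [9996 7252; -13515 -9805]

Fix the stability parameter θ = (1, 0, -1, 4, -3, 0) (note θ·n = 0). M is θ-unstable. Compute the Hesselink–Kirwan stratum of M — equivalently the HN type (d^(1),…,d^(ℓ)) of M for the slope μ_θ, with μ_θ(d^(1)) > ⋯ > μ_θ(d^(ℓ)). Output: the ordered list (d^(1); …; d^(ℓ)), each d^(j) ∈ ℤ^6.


Via rank(M_{q-1}∘⋯∘M_p): M ≅ I[1,5], I[2,3], I[2,6], I[6,6].
μ_θ-semistable layers: μ^(1)=1/2; μ^(2)=1/3; μ^(3)=0; μ^(4)=-1/2

((0, 0, 0, 1, 1, 0); (0, 0, 0, 1, 1, 1); (1, 1, 1, 0, 0, 1); (0, 2, 2, 0, 0, 0))


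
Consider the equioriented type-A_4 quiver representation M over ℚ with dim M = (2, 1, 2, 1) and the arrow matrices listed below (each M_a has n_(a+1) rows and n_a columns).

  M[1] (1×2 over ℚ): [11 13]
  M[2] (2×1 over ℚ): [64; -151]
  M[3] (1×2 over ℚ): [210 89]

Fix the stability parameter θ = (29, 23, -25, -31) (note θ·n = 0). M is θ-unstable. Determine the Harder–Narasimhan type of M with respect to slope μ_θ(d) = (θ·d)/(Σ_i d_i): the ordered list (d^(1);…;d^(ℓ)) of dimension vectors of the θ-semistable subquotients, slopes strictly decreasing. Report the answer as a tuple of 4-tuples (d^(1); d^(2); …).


Via rank(M_{q-1}∘⋯∘M_p): M ≅ I[1,1], I[1,4], I[3,3].
μ_θ-semistable layers: μ^(1)=29; μ^(2)=-1; μ^(3)=-25

((1, 0, 0, 0); (1, 1, 1, 1); (0, 0, 1, 0))


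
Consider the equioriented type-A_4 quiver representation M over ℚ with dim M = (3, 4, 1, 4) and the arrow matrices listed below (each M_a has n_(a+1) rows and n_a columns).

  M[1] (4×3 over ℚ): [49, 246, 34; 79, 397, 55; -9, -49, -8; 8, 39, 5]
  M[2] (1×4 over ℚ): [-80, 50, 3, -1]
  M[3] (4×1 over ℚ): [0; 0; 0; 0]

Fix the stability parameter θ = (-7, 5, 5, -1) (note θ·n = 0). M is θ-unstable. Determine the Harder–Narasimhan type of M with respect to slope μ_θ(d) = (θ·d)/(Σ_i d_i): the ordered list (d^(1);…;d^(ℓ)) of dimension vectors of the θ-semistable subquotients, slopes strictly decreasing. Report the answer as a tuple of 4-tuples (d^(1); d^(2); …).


Via rank(M_{q-1}∘⋯∘M_p): M ≅ I[1,2]^2, I[1,3], I[2,2], I[4,4]^4.
μ_θ-semistable layers: μ^(1)=5; μ^(2)=-1; μ^(3)=-7

((0, 4, 1, 0); (0, 0, 0, 4); (3, 0, 0, 0))


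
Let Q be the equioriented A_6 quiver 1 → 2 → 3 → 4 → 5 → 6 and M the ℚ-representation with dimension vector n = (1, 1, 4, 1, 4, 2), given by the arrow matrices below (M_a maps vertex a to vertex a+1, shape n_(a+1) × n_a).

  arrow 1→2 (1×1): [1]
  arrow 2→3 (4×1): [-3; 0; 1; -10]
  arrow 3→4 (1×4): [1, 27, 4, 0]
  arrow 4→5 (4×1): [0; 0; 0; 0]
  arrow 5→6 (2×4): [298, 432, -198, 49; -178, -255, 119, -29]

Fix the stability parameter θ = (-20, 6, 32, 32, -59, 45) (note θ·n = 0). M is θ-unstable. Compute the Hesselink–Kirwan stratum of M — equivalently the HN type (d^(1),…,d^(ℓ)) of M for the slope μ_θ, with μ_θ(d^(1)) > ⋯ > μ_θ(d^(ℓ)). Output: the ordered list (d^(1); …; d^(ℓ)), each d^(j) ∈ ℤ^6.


Barcode: M ≅ I[1,4], I[3,3]^3, I[5,5]^2, I[5,6]^2. HN layers by μ_θ (5 steps, strictly decreasing):
  μ^(1)=45; μ^(2)=32; μ^(3)=6; μ^(4)=-20; μ^(5)=-59

((0, 0, 0, 0, 0, 2); (0, 0, 4, 1, 0, 0); (0, 1, 0, 0, 0, 0); (1, 0, 0, 0, 0, 0); (0, 0, 0, 0, 4, 0))


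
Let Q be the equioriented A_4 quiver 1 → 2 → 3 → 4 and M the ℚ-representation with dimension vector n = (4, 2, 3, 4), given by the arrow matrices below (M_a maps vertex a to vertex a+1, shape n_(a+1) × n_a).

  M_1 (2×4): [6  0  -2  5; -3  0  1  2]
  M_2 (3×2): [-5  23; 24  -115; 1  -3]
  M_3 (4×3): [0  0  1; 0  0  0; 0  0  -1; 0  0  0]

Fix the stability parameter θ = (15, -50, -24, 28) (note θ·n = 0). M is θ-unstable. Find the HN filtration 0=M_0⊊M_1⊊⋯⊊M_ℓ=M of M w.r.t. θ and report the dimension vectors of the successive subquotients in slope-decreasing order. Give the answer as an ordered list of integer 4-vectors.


Via rank(M_{q-1}∘⋯∘M_p): M ≅ I[1,1]^2, I[1,3], I[1,4], I[3,3], I[4,4]^3.
μ_θ-semistable layers: μ^(1)=28; μ^(2)=15; μ^(3)=-59/3; μ^(4)=-24

((0, 0, 0, 4); (2, 0, 0, 0); (2, 2, 2, 0); (0, 0, 1, 0))


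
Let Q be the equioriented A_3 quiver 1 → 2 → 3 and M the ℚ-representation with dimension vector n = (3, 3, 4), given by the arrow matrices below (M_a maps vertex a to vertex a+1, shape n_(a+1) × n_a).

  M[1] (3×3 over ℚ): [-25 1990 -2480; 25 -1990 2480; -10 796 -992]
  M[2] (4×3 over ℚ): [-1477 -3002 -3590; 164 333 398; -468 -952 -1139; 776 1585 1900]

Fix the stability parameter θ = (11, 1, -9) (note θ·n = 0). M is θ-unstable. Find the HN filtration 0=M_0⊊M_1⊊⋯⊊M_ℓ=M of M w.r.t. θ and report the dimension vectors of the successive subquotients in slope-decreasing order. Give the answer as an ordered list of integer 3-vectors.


Interval decomposition of M: I[1,1]^2, I[1,3], I[2,3]^2, I[3,3].
HN type (ℓ=4): μ^(1)=11; μ^(2)=1; μ^(3)=-4; μ^(4)=-9

((2, 0, 0); (1, 1, 1); (0, 2, 2); (0, 0, 1))


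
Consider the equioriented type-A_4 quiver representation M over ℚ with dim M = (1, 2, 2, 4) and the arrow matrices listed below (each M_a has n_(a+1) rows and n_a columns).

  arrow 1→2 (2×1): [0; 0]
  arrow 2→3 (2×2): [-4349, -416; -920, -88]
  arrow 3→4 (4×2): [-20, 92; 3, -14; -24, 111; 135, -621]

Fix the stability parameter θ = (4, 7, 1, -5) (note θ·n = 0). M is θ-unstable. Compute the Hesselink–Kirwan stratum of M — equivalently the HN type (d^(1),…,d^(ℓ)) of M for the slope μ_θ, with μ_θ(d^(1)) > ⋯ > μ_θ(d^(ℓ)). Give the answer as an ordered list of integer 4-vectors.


Via rank(M_{q-1}∘⋯∘M_p): M ≅ I[1,1], I[2,4]^2, I[4,4]^2.
μ_θ-semistable layers: μ^(1)=4; μ^(2)=1; μ^(3)=-5

((1, 0, 0, 0); (0, 2, 2, 2); (0, 0, 0, 2))


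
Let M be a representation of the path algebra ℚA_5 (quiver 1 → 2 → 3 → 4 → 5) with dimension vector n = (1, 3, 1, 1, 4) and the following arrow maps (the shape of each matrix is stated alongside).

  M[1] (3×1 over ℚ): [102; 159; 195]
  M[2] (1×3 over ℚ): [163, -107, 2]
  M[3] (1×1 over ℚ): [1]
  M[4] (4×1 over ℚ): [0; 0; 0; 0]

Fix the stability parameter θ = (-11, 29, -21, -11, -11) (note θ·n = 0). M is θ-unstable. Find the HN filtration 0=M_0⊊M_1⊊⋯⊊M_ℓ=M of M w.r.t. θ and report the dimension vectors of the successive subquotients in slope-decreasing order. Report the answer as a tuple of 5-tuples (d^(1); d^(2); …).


Via rank(M_{q-1}∘⋯∘M_p): M ≅ I[1,4], I[2,2]^2, I[5,5]^4.
μ_θ-semistable layers: μ^(1)=29; μ^(2)=-1; μ^(3)=-11

((0, 2, 0, 0, 0); (0, 1, 1, 1, 0); (1, 0, 0, 0, 4))


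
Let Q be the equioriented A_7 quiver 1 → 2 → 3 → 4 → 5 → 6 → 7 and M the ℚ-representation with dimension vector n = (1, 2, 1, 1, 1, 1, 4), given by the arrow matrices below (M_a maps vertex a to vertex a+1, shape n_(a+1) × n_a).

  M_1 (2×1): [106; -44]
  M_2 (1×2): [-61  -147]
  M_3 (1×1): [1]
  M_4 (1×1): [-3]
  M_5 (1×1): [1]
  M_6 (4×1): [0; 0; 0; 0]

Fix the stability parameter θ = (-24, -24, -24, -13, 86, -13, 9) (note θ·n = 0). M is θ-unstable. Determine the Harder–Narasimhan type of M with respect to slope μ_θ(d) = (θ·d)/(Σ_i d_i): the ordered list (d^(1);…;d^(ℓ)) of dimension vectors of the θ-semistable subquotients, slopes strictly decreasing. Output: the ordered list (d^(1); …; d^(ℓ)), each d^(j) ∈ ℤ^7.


Interval decomposition of M: I[1,6], I[2,2], I[7,7]^4.
HN type (ℓ=4): μ^(1)=73/2; μ^(2)=9; μ^(3)=-13; μ^(4)=-24

((0, 0, 0, 0, 1, 1, 0); (0, 0, 0, 0, 0, 0, 4); (0, 0, 0, 1, 0, 0, 0); (1, 2, 1, 0, 0, 0, 0))


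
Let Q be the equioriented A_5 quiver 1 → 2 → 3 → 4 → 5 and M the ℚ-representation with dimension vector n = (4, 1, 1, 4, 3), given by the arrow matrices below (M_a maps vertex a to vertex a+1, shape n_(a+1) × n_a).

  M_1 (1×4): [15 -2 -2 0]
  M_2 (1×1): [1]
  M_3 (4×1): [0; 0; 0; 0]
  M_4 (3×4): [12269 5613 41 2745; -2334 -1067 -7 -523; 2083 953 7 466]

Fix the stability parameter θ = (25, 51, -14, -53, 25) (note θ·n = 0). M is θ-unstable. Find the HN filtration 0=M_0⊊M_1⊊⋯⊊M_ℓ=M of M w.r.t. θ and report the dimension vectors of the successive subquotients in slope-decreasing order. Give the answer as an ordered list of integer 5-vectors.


Via rank(M_{q-1}∘⋯∘M_p): M ≅ I[1,1]^3, I[1,3], I[4,4], I[4,5]^3.
μ_θ-semistable layers: μ^(1)=25; μ^(2)=62/3; μ^(3)=-53

((3, 0, 0, 0, 3); (1, 1, 1, 0, 0); (0, 0, 0, 4, 0))


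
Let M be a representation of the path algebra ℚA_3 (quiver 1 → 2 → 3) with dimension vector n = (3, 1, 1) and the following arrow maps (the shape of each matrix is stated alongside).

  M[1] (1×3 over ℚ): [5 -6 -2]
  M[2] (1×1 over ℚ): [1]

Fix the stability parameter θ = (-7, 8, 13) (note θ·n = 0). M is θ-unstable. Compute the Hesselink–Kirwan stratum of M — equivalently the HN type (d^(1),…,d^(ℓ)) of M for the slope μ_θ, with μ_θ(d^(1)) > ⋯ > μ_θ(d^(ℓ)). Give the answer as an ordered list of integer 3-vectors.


Interval decomposition of M: I[1,1]^2, I[1,3].
HN type (ℓ=3): μ^(1)=13; μ^(2)=8; μ^(3)=-7

((0, 0, 1); (0, 1, 0); (3, 0, 0))


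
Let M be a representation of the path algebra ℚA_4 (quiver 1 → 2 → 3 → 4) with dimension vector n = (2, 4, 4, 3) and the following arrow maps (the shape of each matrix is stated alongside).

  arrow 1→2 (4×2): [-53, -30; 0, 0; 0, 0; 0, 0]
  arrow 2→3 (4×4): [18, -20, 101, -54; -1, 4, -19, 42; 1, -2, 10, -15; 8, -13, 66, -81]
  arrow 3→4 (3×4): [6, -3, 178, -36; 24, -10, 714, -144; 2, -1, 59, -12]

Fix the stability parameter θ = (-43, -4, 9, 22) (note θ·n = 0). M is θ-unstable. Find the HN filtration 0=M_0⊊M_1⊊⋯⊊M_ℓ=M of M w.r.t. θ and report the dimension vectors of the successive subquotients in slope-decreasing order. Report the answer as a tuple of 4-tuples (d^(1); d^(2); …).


Via rank(M_{q-1}∘⋯∘M_p): M ≅ I[1,1], I[1,4], I[2,3], I[2,4]^2.
μ_θ-semistable layers: μ^(1)=22; μ^(2)=9; μ^(3)=-4; μ^(4)=-43

((0, 0, 0, 3); (0, 0, 4, 0); (0, 4, 0, 0); (2, 0, 0, 0))


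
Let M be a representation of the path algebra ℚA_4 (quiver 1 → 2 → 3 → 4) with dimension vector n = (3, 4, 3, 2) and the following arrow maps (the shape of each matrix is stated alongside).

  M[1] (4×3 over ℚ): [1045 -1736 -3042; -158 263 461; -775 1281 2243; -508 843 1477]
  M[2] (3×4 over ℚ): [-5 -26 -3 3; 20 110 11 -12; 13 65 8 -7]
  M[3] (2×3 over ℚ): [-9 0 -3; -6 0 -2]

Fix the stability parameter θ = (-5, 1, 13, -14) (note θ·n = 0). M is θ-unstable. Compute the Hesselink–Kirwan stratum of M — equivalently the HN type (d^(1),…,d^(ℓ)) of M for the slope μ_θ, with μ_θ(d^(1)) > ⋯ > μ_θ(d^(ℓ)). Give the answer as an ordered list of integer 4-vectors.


Interval decomposition of M: I[1,3]^2, I[1,4], I[2,2], I[4,4].
HN type (ℓ=5): μ^(1)=13; μ^(2)=1; μ^(3)=0; μ^(4)=-5; μ^(5)=-14

((0, 0, 2, 0); (0, 3, 0, 0); (0, 1, 1, 1); (3, 0, 0, 0); (0, 0, 0, 1))


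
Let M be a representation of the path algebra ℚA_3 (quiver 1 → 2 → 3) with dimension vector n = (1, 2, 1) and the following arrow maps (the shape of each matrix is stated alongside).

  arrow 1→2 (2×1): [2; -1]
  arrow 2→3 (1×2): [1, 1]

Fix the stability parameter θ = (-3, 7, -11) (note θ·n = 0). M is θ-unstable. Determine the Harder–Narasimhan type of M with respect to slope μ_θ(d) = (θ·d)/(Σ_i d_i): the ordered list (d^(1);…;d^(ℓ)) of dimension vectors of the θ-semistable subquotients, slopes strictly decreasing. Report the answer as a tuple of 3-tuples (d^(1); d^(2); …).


Via rank(M_{q-1}∘⋯∘M_p): M ≅ I[1,3], I[2,2].
μ_θ-semistable layers: μ^(1)=7; μ^(2)=-2; μ^(3)=-3

((0, 1, 0); (0, 1, 1); (1, 0, 0))


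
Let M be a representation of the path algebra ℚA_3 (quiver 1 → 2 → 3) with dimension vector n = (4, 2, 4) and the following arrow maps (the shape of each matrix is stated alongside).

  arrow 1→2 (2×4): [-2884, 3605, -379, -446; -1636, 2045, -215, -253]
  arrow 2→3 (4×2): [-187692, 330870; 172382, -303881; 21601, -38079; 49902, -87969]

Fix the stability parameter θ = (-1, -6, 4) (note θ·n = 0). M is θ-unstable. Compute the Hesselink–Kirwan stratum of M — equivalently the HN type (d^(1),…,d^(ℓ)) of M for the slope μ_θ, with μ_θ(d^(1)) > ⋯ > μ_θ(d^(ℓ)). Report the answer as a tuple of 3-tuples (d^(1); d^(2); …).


Via rank(M_{q-1}∘⋯∘M_p): M ≅ I[1,1]^2, I[1,3]^2, I[3,3]^2.
μ_θ-semistable layers: μ^(1)=4; μ^(2)=-1; μ^(3)=-7/2

((0, 0, 4); (2, 0, 0); (2, 2, 0))


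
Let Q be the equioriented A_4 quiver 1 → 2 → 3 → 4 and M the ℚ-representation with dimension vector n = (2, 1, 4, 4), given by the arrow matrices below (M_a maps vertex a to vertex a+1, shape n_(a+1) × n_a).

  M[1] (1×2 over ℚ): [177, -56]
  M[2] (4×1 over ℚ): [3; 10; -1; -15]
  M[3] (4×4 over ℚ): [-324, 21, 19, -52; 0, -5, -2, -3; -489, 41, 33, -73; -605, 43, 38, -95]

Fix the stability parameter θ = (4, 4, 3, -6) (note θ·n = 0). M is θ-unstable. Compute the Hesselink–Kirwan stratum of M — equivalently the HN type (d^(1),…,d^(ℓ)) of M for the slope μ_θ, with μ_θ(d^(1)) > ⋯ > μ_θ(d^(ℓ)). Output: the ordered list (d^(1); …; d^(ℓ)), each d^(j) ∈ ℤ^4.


Barcode: M ≅ I[1,1], I[1,4], I[3,4]^3. HN layers by μ_θ (3 steps, strictly decreasing):
  μ^(1)=4; μ^(2)=5/4; μ^(3)=-3/2

((1, 0, 0, 0); (1, 1, 1, 1); (0, 0, 3, 3))


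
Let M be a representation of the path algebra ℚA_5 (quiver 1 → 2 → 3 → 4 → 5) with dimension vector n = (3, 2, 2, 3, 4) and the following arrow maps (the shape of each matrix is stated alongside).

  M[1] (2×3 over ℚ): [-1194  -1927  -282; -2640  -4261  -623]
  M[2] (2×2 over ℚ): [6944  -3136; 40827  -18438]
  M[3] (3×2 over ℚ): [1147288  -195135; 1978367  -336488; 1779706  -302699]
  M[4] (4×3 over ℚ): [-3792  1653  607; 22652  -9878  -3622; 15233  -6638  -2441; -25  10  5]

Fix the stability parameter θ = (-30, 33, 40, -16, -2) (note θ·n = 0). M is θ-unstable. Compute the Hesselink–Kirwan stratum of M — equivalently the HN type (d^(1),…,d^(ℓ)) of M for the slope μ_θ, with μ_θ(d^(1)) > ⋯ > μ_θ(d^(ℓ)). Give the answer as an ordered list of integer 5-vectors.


Via rank(M_{q-1}∘⋯∘M_p): M ≅ I[1,1], I[1,2], I[1,5], I[3,4], I[4,5], I[5,5]^2.
μ_θ-semistable layers: μ^(1)=33; μ^(2)=55/4; μ^(3)=12; μ^(4)=-2; μ^(5)=-16; μ^(6)=-30

((0, 1, 0, 0, 0); (0, 1, 1, 1, 1); (0, 0, 1, 1, 0); (0, 0, 0, 0, 3); (0, 0, 0, 1, 0); (3, 0, 0, 0, 0))


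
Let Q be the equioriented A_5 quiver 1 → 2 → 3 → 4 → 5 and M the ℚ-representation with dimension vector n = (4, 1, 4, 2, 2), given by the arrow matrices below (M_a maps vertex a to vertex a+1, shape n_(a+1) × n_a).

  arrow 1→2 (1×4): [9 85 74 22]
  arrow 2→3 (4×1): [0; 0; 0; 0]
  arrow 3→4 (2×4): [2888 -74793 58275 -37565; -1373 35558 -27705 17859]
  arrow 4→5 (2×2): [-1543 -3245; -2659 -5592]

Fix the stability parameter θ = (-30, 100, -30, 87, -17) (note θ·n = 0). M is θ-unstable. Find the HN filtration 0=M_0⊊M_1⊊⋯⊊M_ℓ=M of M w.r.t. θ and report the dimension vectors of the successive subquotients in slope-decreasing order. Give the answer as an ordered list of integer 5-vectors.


Interval decomposition of M: I[1,1]^3, I[1,2], I[3,3]^2, I[3,5]^2.
HN type (ℓ=3): μ^(1)=100; μ^(2)=35; μ^(3)=-30

((0, 1, 0, 0, 0); (0, 0, 0, 2, 2); (4, 0, 4, 0, 0))


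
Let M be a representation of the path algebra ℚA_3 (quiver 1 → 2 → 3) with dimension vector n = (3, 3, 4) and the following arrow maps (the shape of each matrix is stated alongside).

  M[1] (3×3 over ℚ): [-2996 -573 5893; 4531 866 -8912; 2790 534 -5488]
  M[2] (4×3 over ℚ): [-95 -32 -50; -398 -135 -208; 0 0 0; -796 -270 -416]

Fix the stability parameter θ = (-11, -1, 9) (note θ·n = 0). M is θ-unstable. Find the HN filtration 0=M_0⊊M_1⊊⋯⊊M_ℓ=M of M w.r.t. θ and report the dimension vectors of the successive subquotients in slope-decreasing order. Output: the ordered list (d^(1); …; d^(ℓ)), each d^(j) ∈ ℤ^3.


Barcode: M ≅ I[1,2], I[1,3]^2, I[3,3]^2. HN layers by μ_θ (3 steps, strictly decreasing):
  μ^(1)=9; μ^(2)=-1; μ^(3)=-11

((0, 0, 4); (0, 3, 0); (3, 0, 0))


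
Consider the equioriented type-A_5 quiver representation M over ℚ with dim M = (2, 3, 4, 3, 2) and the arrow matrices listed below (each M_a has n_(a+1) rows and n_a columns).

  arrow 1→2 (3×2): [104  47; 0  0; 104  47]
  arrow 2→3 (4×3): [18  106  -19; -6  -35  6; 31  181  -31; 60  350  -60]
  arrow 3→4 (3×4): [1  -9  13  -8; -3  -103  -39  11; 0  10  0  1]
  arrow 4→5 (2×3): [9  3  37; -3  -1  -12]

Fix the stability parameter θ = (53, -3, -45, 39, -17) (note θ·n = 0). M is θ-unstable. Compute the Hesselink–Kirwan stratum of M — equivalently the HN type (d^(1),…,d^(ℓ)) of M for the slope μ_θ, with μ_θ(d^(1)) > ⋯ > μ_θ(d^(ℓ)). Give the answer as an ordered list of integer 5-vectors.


Via rank(M_{q-1}∘⋯∘M_p): M ≅ I[1,1], I[1,4], I[2,3]^2, I[3,5], I[4,5].
μ_θ-semistable layers: μ^(1)=53; μ^(2)=39; μ^(3)=11; μ^(4)=5/3; μ^(5)=-24; μ^(6)=-45

((1, 0, 0, 0, 0); (0, 0, 0, 1, 0); (0, 0, 0, 2, 2); (1, 1, 1, 0, 0); (0, 2, 2, 0, 0); (0, 0, 1, 0, 0))


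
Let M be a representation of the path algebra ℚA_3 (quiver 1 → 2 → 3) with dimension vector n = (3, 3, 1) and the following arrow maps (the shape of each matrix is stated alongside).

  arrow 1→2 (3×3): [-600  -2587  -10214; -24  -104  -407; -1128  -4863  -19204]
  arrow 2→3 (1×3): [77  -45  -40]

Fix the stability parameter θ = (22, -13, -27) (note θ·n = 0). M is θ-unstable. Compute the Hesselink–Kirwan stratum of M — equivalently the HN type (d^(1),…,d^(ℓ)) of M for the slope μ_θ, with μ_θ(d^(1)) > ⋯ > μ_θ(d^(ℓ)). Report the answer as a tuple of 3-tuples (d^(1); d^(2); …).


Via rank(M_{q-1}∘⋯∘M_p): M ≅ I[1,1], I[1,2], I[1,3], I[2,2].
μ_θ-semistable layers: μ^(1)=22; μ^(2)=9/2; μ^(3)=-6; μ^(4)=-13

((1, 0, 0); (1, 1, 0); (1, 1, 1); (0, 1, 0))


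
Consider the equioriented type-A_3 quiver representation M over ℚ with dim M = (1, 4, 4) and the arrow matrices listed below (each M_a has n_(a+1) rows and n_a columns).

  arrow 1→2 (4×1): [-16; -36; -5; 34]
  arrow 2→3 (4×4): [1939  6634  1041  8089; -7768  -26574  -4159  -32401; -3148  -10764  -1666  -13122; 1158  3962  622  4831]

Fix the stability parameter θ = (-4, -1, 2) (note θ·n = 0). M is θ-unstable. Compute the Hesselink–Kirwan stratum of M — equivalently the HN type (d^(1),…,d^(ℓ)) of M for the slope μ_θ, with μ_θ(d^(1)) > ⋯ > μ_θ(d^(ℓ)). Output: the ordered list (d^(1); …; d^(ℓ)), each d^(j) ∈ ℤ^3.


Barcode: M ≅ I[1,3], I[2,2], I[2,3]^2, I[3,3]. HN layers by μ_θ (3 steps, strictly decreasing):
  μ^(1)=2; μ^(2)=-1; μ^(3)=-4

((0, 0, 4); (0, 4, 0); (1, 0, 0))


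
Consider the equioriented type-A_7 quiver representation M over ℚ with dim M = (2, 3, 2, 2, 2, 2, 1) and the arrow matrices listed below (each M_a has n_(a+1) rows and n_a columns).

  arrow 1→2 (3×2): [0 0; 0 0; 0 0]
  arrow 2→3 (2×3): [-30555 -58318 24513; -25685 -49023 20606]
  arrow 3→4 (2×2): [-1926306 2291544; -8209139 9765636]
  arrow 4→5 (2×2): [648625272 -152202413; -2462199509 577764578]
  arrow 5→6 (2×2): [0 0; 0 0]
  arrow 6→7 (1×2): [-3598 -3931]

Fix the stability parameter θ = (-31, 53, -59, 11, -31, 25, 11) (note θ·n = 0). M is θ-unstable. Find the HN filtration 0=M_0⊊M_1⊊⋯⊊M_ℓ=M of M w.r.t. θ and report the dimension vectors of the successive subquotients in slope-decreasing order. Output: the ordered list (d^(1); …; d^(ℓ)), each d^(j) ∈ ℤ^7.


Barcode: M ≅ I[1,1]^2, I[2,2], I[2,3], I[2,5], I[4,5], I[6,6], I[6,7]. HN layers by μ_θ (7 steps, strictly decreasing):
  μ^(1)=53; μ^(2)=25; μ^(3)=18; μ^(4)=-3; μ^(5)=-13/2; μ^(6)=-10; μ^(7)=-31

((0, 1, 0, 0, 0, 0, 0); (0, 0, 0, 0, 0, 1, 0); (0, 0, 0, 0, 0, 1, 1); (0, 1, 1, 0, 0, 0, 0); (0, 1, 1, 1, 1, 0, 0); (0, 0, 0, 1, 1, 0, 0); (2, 0, 0, 0, 0, 0, 0))


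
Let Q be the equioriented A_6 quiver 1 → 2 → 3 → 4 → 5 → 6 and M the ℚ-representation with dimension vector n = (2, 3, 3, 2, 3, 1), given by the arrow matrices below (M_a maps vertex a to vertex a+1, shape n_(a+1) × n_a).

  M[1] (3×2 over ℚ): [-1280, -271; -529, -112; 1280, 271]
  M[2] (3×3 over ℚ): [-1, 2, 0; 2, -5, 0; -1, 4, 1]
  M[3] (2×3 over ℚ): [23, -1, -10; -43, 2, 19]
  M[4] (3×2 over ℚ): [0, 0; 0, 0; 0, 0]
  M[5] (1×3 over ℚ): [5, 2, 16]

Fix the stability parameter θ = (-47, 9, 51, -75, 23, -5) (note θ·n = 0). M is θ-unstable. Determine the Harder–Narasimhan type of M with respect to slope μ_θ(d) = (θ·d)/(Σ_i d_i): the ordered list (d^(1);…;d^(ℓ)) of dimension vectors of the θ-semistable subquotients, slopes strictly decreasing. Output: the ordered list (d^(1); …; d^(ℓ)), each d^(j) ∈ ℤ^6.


Via rank(M_{q-1}∘⋯∘M_p): M ≅ I[1,4]^2, I[2,3], I[5,5]^2, I[5,6].
μ_θ-semistable layers: μ^(1)=51; μ^(2)=23; μ^(3)=9; μ^(4)=-5; μ^(5)=-47

((0, 0, 1, 0, 0, 0); (0, 0, 0, 0, 2, 0); (0, 1, 0, 0, 1, 1); (0, 2, 2, 2, 0, 0); (2, 0, 0, 0, 0, 0))


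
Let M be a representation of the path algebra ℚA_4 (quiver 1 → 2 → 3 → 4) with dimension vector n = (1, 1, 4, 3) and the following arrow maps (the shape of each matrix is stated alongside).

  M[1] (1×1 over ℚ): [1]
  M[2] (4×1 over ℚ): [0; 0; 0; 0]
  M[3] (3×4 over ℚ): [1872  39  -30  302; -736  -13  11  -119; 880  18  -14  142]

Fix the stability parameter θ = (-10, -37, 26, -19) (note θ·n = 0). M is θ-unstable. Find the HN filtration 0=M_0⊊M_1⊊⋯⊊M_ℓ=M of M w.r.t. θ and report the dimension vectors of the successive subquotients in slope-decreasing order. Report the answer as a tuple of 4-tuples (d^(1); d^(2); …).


Barcode: M ≅ I[1,2], I[3,3], I[3,4]^3. HN layers by μ_θ (3 steps, strictly decreasing):
  μ^(1)=26; μ^(2)=7/2; μ^(3)=-47/2

((0, 0, 1, 0); (0, 0, 3, 3); (1, 1, 0, 0))


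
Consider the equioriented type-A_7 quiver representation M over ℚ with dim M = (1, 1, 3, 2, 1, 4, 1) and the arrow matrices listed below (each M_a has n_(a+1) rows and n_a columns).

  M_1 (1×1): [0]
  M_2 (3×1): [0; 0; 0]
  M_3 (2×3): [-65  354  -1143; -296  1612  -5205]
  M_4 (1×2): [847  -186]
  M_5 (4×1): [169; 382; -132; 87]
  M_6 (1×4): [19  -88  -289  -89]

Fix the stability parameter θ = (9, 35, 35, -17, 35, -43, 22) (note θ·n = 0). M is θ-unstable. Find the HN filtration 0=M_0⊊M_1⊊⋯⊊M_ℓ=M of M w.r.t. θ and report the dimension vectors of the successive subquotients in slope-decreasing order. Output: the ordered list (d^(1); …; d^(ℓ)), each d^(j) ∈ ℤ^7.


Interval decomposition of M: I[1,1], I[2,2], I[3,3], I[3,4], I[3,6], I[6,6]^2, I[6,7].
HN type (ℓ=5): μ^(1)=35; μ^(2)=22; μ^(3)=9; μ^(4)=5/2; μ^(5)=-43

((0, 1, 1, 0, 0, 0, 0); (0, 0, 0, 0, 0, 0, 1); (1, 0, 1, 1, 0, 0, 0); (0, 0, 1, 1, 1, 1, 0); (0, 0, 0, 0, 0, 3, 0))


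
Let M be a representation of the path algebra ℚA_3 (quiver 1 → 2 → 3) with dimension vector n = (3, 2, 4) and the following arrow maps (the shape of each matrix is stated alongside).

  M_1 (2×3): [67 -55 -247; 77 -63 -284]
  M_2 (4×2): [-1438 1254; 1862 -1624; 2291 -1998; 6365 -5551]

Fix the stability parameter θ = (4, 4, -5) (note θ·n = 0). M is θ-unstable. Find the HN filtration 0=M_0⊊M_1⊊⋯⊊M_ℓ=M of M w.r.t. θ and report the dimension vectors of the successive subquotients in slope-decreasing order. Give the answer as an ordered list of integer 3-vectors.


Interval decomposition of M: I[1,1], I[1,3]^2, I[3,3]^2.
HN type (ℓ=3): μ^(1)=4; μ^(2)=1; μ^(3)=-5

((1, 0, 0); (2, 2, 2); (0, 0, 2))


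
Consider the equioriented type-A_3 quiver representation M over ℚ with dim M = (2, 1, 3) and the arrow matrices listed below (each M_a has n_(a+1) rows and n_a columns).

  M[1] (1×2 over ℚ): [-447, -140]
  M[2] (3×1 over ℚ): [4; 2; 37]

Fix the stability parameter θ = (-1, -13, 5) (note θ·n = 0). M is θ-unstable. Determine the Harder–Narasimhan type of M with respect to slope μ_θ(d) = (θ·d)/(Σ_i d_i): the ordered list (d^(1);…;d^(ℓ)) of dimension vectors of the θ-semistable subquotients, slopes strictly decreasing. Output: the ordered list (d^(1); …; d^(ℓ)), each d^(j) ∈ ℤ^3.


Via rank(M_{q-1}∘⋯∘M_p): M ≅ I[1,1], I[1,3], I[3,3]^2.
μ_θ-semistable layers: μ^(1)=5; μ^(2)=-1; μ^(3)=-7

((0, 0, 3); (1, 0, 0); (1, 1, 0))


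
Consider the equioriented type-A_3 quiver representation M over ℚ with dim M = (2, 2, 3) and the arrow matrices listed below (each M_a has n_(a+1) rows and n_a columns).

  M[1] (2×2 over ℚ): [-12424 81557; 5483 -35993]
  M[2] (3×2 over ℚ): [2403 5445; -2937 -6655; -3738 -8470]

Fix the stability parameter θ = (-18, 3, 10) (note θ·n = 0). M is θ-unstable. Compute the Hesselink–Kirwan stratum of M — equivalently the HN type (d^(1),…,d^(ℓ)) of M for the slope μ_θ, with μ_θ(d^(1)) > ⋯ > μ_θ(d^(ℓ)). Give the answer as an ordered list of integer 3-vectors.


Interval decomposition of M: I[1,2], I[1,3], I[3,3]^2.
HN type (ℓ=3): μ^(1)=10; μ^(2)=3; μ^(3)=-18

((0, 0, 3); (0, 2, 0); (2, 0, 0))


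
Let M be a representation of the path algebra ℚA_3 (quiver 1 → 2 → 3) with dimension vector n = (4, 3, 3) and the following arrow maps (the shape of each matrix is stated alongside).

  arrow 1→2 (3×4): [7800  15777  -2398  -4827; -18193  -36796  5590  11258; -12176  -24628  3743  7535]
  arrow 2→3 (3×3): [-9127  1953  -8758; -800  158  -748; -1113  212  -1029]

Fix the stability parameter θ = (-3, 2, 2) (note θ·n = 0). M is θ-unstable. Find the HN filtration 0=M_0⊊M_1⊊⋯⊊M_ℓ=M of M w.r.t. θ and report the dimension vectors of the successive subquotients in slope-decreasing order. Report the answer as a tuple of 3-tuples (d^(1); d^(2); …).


Barcode: M ≅ I[1,1], I[1,3]^3. HN layers by μ_θ (2 steps, strictly decreasing):
  μ^(1)=2; μ^(2)=-3

((0, 3, 3); (4, 0, 0))
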